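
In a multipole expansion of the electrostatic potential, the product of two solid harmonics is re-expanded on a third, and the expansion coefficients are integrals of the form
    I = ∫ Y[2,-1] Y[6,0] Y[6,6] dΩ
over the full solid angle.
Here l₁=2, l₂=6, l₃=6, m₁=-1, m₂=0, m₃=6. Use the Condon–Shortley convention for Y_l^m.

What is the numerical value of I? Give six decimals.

0.000000

m-sum = -1 + 0 + 6 = 5 ≠ 0 ⇒ I = 0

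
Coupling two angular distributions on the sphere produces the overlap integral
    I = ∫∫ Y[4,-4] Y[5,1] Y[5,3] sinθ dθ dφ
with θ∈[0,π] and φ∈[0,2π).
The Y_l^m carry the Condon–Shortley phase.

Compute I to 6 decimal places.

m-sum 0 ✓  L=14 even ✓  1≤5≤9 ✓
Π(2lᵢ+1) = 9×11×11 = 1089
triangle coeff Δ(4,5,5) = 1/3153150
Σ_t [0,4]: t=0:+1/69120 t=1:−1/1728 t=2:+1/576 t=3:−1/1728 t=4:+1/69120 = 7/11520
(3j)²=2/143 [(4 5 5; 0 0 0)], sign=-1
Σ_t [4,4]: t=4:+1/27648 = 1/27648
(3j)²=10/429 [(4 5 5; -4 1 3)], sign=+1
⇒ 4πI² = 60/169
I = (-1)√(60/169/(4π)) = -0.16808437

-0.168084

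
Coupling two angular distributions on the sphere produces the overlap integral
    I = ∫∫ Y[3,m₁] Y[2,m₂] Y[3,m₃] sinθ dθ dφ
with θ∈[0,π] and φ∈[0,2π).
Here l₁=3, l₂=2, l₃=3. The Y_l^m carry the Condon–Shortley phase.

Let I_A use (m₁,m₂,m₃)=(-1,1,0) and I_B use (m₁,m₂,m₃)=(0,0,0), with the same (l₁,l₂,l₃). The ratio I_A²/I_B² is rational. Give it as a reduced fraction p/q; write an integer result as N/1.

l's match ⇒ only the (l;m) 3-j factors differ between A and B.
A: triangle coeff Δ(3,2,3) = 1/3780; Σ_t [1,2]: t=1:−1/12 t=2:+1/8 = 1/24; (3j)²=1/210 [(3 2 3; -1 1 0)], sign=-1
B: triangle coeff Δ(3,2,3) = 1/3780; Σ_t [0,2]: t=0:+1/24 t=1:−1/4 t=2:+1/24 = -1/6; (3j)²=4/105 [(3 2 3; 0 0 0)], sign=+1
I_A²/I_B² = (1/210)/(4/105) = 1/8

1/8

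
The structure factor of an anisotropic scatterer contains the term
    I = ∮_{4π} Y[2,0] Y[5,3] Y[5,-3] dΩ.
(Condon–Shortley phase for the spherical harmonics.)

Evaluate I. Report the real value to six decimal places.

m-sum 0 ✓  L=12 even ✓  3≤5≤7 ✓
Π(2lᵢ+1) = 5×11×11 = 605
triangle coeff Δ(2,5,5) = 1/38610
Σ_t [0,2]: t=0:+1/2880 t=1:−1/576 t=2:+1/2880 = -1/960
(3j)²=10/429 [(2 5 5; 0 0 0)], sign=+1
Σ_t [0,2]: t=0:+1/161280 t=1:−1/5040 t=2:+1/5760 = -1/53760
(3j)²=1/4290 [(2 5 5; 0 3 -3)], sign=-1
⇒ 4πI² = 5/1521
I = (-1)√(5/1521/(4π)) = -0.01617393

-0.016174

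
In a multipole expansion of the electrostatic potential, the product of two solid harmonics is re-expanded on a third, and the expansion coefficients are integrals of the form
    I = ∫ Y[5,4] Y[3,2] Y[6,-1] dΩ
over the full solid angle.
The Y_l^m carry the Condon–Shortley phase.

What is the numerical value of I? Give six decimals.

Σmᵢ = 5 ≠ 0, so the φ-integral vanishes; I = 0

0.000000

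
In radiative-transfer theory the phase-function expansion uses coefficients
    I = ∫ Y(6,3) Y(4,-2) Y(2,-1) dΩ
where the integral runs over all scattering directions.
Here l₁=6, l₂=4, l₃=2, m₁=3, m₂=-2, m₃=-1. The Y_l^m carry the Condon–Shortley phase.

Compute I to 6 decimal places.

Rules hold: Σm=0, L=12 even, 2≤2≤10.
N = 13·9·5 = 585
Δ = 8!·4!·0!/13! = 1/6435
Racah Σ t=4..4: t=4:+1/2304 = 1/2304
⇒ 3j(6 4 2; 0 0 0)² = 5/143, sgn +1
Racah Σ t=2..2: t=2:+1/8640 = 1/8640
⇒ 3j(6 4 2; 3 -2 -1)² = 28/715, sgn -1
4πI² = N·(3j₀)²·(3jₘ)² = 1260/1573
I = -1·√(0.801017/4π) = -0.25247360

-0.252474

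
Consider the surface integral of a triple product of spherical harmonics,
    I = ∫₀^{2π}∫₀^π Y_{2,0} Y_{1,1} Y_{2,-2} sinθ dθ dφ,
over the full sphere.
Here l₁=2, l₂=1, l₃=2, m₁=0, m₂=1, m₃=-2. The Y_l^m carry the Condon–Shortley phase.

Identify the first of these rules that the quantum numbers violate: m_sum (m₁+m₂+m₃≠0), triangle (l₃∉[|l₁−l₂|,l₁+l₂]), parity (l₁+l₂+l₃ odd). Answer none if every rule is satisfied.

Σmᵢ = -1  ✗
l₃∈[|l₁−l₂|,l₁+l₂]=[1,3], have l₃=2
Σlᵢ = 5 ⇒ odd

m_sum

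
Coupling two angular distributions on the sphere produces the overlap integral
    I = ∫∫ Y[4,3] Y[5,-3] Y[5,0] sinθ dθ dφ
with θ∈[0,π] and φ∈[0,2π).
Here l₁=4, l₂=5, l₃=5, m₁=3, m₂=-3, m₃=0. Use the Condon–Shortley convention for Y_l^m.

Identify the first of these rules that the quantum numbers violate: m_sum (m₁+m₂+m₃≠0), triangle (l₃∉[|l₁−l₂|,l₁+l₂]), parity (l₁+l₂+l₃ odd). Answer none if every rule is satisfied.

m₁+m₂+m₃ = 3 − 3 + 0 = 0  ✓
triangle: |4−5|=1 ≤ l₃=5 ≤ 4+5=9  ✓
parity: l₁+l₂+l₃ = 14 is even  ✓

none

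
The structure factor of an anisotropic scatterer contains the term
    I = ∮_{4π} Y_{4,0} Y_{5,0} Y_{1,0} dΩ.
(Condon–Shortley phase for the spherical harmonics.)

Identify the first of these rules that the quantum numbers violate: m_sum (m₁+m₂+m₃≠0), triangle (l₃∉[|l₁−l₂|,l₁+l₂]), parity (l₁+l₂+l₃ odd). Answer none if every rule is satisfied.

none

m₁+m₂+m₃ = 0 + 0 + 0 = 0  ✓
triangle: |4−5|=1 ≤ l₃=1 ≤ 4+5=9  ✓
parity: l₁+l₂+l₃ = 10 is even  ✓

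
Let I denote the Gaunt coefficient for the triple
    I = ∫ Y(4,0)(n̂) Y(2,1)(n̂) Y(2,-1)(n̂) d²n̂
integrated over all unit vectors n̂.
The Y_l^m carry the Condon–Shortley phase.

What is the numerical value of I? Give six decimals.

m-sum 0 ✓  L=8 even ✓  2≤2≤6 ✓
Π(2lᵢ+1) = 9×5×5 = 225
triangle coeff Δ(4,2,2) = 1/630
Σ_t [2,2]: t=2:+1/16 = 1/16
(3j)²=2/35 [(4 2 2; 0 0 0)], sign=+1
Σ_t [3,3]: t=3:−1/36 = -1/36
(3j)²=8/315 [(4 2 2; 0 1 -1)], sign=+1
⇒ 4πI² = 16/49
I = (+1)√(16/49/(4π)) = 0.16119702

0.161197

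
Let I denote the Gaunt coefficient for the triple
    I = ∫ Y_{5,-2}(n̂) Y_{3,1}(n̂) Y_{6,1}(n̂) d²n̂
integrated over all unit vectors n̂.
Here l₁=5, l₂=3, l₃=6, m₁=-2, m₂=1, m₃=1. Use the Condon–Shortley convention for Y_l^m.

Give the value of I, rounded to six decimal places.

0.080575

Checks pass: Σm=0; 14 even; l₃=6∈[2,8].
(2·5+1)(2·3+1)(2·6+1) = 1001
Δ: 2! 8! 4! / 15! → 1/675675
sum: t=0:+1/8640 t=1:−1/2304 t=2:+1/8640 = -7/34560
3j²(5 3 6; 0 0 0) = Δ·Π!·Σ² = 7/429  (sign -1)
sum: t=0:+1/241920 t=1:−1/8640 t=2:+1/5760 = 1/16128
3j²(5 3 6; -2 1 1) = Δ·Π!·Σ² = 5/1001  (sign -1)
combine: 4πI² = 1001·7/429·5/1001 = 35/429
take √, sign +1: I = 0.08057502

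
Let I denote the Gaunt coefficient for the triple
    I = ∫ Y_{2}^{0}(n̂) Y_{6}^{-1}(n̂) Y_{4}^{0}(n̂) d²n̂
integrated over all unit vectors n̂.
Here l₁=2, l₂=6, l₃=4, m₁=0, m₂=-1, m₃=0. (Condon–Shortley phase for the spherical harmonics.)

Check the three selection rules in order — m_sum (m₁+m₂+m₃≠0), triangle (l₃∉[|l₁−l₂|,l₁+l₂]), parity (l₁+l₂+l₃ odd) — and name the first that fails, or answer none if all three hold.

azimuthal sum: 0 − 1 + 0 = -1  ✗
4 ≤ 4 ≤ 8 (triangle on l)
L = 2 + 6 + 4 = 12 (even)

m_sum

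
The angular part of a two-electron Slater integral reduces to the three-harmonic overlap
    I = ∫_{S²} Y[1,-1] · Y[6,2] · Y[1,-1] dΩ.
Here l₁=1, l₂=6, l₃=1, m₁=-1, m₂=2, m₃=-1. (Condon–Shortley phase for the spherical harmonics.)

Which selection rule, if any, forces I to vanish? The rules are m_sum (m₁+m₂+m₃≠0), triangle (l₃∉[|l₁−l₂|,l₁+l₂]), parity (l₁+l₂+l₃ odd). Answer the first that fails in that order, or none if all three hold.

triangle

m₁+m₂+m₃ = -1 + 2 − 1 = 0  ✓
triangle: |1−6|=5 ≤ l₃=1 ≤ 1+6=7  ✗
parity: l₁+l₂+l₃ = 8 is even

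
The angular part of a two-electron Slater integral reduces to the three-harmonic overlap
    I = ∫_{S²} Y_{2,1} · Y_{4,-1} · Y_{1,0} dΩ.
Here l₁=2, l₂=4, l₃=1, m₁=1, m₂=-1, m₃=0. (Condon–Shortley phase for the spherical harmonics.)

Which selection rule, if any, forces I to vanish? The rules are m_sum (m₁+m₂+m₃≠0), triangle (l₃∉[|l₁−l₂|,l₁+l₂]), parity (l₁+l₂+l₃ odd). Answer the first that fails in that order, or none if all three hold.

triangle

m₁+m₂+m₃ = 1 − 1 + 0 = 0  ✓
triangle: |2−4|=2 ≤ l₃=1 ≤ 2+4=6  ✗
parity: l₁+l₂+l₃ = 7 is odd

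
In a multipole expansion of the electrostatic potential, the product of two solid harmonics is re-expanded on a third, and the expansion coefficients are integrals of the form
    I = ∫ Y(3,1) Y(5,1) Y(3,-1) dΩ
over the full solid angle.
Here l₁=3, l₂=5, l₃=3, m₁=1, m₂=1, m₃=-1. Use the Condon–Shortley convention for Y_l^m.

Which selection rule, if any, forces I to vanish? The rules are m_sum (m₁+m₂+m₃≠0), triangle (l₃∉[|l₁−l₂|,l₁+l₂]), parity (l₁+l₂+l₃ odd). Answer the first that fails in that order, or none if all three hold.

azimuthal sum: 1 + 1 − 1 = 1  ✗
2 ≤ 3 ≤ 8 (triangle on l)
L = 3 + 5 + 3 = 11 (odd)

m_sum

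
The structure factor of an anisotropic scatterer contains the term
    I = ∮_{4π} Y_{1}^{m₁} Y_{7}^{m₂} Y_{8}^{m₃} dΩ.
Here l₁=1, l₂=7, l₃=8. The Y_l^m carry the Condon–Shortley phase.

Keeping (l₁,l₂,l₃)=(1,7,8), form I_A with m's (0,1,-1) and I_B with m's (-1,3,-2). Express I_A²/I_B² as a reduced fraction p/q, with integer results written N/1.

21/5

Same 1,7,8: normalisation and zero-m 3j drop out of the ratio.
A: Δ: 0! 2! 14! / 17! → 1/2040; sum: t=0:+1/29030400 = 1/29030400; 3j²(1 7 8; 0 1 -1) = Δ·Π!·Σ² = 21/680  (sign -1)
B: Δ: 0! 2! 14! / 17! → 1/2040; sum: t=0:+1/174182400 = 1/174182400; 3j²(1 7 8; -1 3 -2) = Δ·Π!·Σ² = 1/136  (sign +1)
I_A²/I_B² = (21/680)/(1/136) = 21/5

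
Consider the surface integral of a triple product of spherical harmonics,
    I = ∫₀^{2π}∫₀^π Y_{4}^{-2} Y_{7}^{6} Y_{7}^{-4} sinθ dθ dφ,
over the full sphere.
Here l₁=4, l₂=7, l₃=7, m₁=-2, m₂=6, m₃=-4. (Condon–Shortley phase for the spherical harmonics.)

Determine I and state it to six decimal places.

Rules hold: Σm=0, L=18 even, 3≤7≤11.
N = 9·15·15 = 2025
Δ = 4!·4!·10!/19! = 1/58198140
Racah Σ t=0..4: t=0:+1/17418240 t=1:−1/622080 t=2:+1/230400 t=3:−1/622080 t=4:+1/17418240 = 1/806400
⇒ 3j(4 7 7; 0 0 0)² = 2268/230945, sgn -1
Racah Σ t=3..4: t=3:−1/130636800 t=4:+1/34836480 = 11/522547200
⇒ 3j(4 7 7; -2 6 -4)² = 1331/81396, sgn -1
4πI² = N·(3j₀)²·(3jₘ)² = 441045/1356277
I = +1·√(0.325188/4π) = 0.16086528

0.160865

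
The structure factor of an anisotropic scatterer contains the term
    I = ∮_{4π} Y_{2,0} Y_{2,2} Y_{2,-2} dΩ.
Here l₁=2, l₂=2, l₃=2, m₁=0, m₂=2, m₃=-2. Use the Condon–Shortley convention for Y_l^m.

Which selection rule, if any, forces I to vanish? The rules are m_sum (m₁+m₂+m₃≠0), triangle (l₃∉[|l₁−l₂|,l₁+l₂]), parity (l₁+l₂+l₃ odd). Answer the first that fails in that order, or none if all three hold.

m₁+m₂+m₃ = 0 + 2 − 2 = 0  ✓
triangle: |2−2|=0 ≤ l₃=2 ≤ 2+2=4  ✓
parity: l₁+l₂+l₃ = 6 is even  ✓

none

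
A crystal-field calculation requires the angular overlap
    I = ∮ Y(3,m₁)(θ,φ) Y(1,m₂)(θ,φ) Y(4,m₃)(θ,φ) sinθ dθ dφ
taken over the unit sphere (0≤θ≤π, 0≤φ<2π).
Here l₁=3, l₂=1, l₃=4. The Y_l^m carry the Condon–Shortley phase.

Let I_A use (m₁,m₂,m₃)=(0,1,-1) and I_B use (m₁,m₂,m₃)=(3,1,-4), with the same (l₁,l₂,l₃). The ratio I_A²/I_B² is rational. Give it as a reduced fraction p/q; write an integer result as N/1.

5/14

Same 3,1,4: normalisation and zero-m 3j drop out of the ratio.
A: Δ: 0! 6! 2! / 9! → 1/252; sum: t=0:+1/72 = 1/72; 3j²(3 1 4; 0 1 -1) = Δ·Π!·Σ² = 5/126  (sign -1)
B: Δ: 0! 6! 2! / 9! → 1/252; sum: t=0:+1/1440 = 1/1440; 3j²(3 1 4; 3 1 -4) = Δ·Π!·Σ² = 1/9  (sign +1)
I_A²/I_B² = (5/126)/(1/9) = 5/14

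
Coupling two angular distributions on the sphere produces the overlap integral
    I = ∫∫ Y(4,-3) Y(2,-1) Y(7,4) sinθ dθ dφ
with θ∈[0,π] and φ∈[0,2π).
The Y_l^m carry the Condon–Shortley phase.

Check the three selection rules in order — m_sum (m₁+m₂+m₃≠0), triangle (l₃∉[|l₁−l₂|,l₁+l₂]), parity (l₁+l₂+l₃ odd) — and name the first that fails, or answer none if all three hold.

m₁+m₂+m₃ = -3 − 1 + 4 = 0  ✓
triangle: |4−2|=2 ≤ l₃=7 ≤ 4+2=6  ✗
parity: l₁+l₂+l₃ = 13 is odd

triangle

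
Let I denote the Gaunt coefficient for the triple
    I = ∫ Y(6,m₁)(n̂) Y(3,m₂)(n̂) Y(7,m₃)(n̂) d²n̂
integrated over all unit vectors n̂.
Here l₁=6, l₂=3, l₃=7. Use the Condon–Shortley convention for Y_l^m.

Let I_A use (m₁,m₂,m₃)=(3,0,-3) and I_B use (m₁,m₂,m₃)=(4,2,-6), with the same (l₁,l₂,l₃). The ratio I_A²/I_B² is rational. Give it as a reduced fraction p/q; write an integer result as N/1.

l's match ⇒ only the (l;m) 3-j factors differ between A and B.
A: triangle coeff Δ(6,3,7) = 1/2042040; Σ_t [0,2]: t=0:+1/362880 t=1:−1/322560 t=2:+1/4354560 = -1/8709120; (3j)²=3/68068 [(6 3 7; 3 0 -3)], sign=-1
B: triangle coeff Δ(6,3,7) = 1/2042040; Σ_t [1,2]: t=1:−1/8709120 t=2:+1/43545600 = -1/10886400; (3j)²=8/357 [(6 3 7; 4 2 -6)], sign=+1
I_A²/I_B² = (3/68068)/(8/357) = 9/4576

9/4576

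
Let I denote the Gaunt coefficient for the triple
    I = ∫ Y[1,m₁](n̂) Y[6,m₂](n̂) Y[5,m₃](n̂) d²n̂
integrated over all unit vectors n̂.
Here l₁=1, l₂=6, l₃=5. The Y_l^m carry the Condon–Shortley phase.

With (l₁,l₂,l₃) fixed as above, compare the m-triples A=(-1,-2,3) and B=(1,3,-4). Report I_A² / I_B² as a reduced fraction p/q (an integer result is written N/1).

2/1

Shared (l₁,l₂,l₃)=(1,6,5): N and (l;000)² cancel in I_A²/I_B².
A: Δ = 2!·0!·10!/13! = 1/858; Racah Σ t=2..2: t=2:+1/161280 = 1/161280; ⇒ 3j(1 6 5; -1 -2 3)² = 1/143, sgn +1
B: Δ = 2!·0!·10!/13! = 1/858; Racah Σ t=0..0: t=0:+1/725760 = 1/725760; ⇒ 3j(1 6 5; 1 3 -4)² = 1/286, sgn -1
I_A²/I_B² = (1/143)/(1/286) = 2/1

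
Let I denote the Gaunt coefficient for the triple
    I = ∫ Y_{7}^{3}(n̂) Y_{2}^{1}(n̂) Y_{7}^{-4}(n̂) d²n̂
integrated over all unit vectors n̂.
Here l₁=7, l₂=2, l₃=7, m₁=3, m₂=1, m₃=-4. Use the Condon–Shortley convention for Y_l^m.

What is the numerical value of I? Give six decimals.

m-sum 0 ✓  L=16 even ✓  5≤7≤9 ✓
Π(2lᵢ+1) = 15×5×15 = 1125
triangle coeff Δ(7,2,7) = 1/185640
Σ_t [0,2]: t=0:+1/2419200 t=1:−1/518400 t=2:+1/2419200 = -1/907200
(3j)²=56/3315 [(7 2 7; 0 0 0)], sign=+1
Σ_t [1,2]: t=1:−1/4354560 t=2:+1/14515200 = -1/6220800
(3j)²=77/4420 [(7 2 7; 3 1 -4)], sign=+1
⇒ 4πI² = 16170/48841
I = (+1)√(16170/48841/(4π)) = 0.16231468

0.162315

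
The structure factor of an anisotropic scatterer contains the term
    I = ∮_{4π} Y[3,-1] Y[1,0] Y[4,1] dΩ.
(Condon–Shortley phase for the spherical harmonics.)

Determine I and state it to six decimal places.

Checks pass: Σm=0; 8 even; l₃=4∈[2,4].
(2·3+1)(2·1+1)(2·4+1) = 189
Δ: 0! 6! 2! / 9! → 1/252
sum: t=0:+1/36 = 1/36
3j²(3 1 4; 0 0 0) = Δ·Π!·Σ² = 4/63  (sign +1)
sum: t=0:+1/48 = 1/48
3j²(3 1 4; -1 0 1) = Δ·Π!·Σ² = 5/84  (sign -1)
combine: 4πI² = 189·4/63·5/84 = 5/7
take √, sign -1: I = -0.23841361

-0.238414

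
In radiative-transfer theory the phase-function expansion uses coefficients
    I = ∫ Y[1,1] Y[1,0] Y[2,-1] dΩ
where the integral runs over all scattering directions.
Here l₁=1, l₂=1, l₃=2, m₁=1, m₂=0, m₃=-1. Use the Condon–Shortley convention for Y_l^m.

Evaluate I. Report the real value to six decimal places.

Rules hold: Σm=0, L=4 even, 0≤2≤2.
N = 3·3·5 = 45
Δ = 0!·2!·2!/5! = 1/30
Racah Σ t=0..0: t=0:+1/1 = 1/1
⇒ 3j(1 1 2; 0 0 0)² = 2/15, sgn +1
Racah Σ t=0..0: t=0:+1/2 = 1/2
⇒ 3j(1 1 2; 1 0 -1)² = 1/10, sgn -1
4πI² = N·(3j₀)²·(3jₘ)² = 3/5
I = -1·√(0.6/4π) = -0.21850969

-0.218510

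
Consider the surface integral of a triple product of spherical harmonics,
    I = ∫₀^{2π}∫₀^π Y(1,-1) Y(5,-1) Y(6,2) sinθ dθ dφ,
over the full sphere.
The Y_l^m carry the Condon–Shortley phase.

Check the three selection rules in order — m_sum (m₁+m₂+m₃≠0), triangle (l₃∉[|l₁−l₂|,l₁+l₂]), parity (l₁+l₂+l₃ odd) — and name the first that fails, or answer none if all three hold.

azimuthal sum: -1 − 1 + 2 = 0  ✓
4 ≤ 6 ≤ 6 (triangle on l)  ✓
L = 1 + 5 + 6 = 12 (even)  ✓

none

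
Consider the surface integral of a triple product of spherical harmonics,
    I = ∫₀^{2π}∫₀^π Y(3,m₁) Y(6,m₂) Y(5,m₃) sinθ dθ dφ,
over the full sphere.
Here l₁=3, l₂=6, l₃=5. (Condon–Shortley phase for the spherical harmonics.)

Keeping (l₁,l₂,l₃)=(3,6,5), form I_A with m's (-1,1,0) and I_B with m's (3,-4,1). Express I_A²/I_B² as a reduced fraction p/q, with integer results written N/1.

1/6

Same 3,6,5: normalisation and zero-m 3j drop out of the ratio.
A: Δ: 4! 2! 8! / 15! → 1/675675; sum: t=2:+1/5760 t=3:−1/3456 t=4:+1/34560 = -1/11520; 3j²(3 6 5; -1 1 0) = Δ·Π!·Σ² = 2/429  (sign +1)
B: Δ: 4! 2! 8! / 15! → 1/675675; sum: t=0:+1/69120 = 1/69120; 3j²(3 6 5; 3 -4 1) = Δ·Π!·Σ² = 4/143  (sign +1)
I_A²/I_B² = (2/429)/(4/143) = 1/6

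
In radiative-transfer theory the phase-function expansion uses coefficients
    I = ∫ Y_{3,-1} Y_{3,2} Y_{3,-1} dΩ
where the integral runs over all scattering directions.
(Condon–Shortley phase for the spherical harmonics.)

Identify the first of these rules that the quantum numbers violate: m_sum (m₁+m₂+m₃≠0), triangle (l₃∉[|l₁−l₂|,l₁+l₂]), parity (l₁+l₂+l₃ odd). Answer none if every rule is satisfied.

parity

azimuthal sum: -1 + 2 − 1 = 0  ✓
0 ≤ 3 ≤ 6 (triangle on l)  ✓
L = 3 + 3 + 3 = 9 (odd)  ✗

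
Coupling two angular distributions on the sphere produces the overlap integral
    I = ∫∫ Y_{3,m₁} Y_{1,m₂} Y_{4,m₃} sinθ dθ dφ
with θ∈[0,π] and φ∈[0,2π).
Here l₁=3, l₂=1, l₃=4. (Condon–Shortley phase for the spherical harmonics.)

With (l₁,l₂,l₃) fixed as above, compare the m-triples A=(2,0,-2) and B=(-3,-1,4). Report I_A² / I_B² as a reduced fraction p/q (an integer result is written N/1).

Same 3,1,4: normalisation and zero-m 3j drop out of the ratio.
A: Δ: 0! 6! 2! / 9! → 1/252; sum: t=0:+1/120 = 1/120; 3j²(3 1 4; 2 0 -2) = Δ·Π!·Σ² = 1/21  (sign +1)
B: Δ: 0! 6! 2! / 9! → 1/252; sum: t=0:+1/1440 = 1/1440; 3j²(3 1 4; -3 -1 4) = Δ·Π!·Σ² = 1/9  (sign +1)
I_A²/I_B² = (1/21)/(1/9) = 3/7

3/7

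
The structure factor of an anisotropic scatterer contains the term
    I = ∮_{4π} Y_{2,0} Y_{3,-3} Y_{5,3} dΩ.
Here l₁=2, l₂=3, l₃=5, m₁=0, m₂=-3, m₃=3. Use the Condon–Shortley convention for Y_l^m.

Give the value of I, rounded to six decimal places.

Checks pass: Σm=0; 10 even; l₃=5∈[1,5].
(2·2+1)(2·3+1)(2·5+1) = 385
Δ: 0! 4! 6! / 11! → 1/2310
sum: t=0:+1/144 = 1/144
3j²(2 3 5; 0 0 0) = Δ·Π!·Σ² = 10/231  (sign -1)
sum: t=0:+1/2880 = 1/2880
3j²(2 3 5; 0 -3 3) = Δ·Π!·Σ² = 2/165  (sign +1)
combine: 4πI² = 385·10/231·2/165 = 20/99
take √, sign -1: I = -0.12679218

-0.126792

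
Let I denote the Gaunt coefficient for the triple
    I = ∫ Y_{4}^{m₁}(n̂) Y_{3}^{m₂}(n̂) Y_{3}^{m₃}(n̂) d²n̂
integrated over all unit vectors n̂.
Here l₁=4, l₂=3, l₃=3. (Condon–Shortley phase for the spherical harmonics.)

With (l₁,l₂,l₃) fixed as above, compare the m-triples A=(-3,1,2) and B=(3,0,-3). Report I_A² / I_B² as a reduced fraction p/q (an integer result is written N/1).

Shared (l₁,l₂,l₃)=(4,3,3): N and (l;000)² cancel in I_A²/I_B².
A: Δ = 4!·4!·2!/11! = 1/34650; Racah Σ t=3..4: t=3:−1/144 t=4:+1/288 = -1/288; ⇒ 3j(4 3 3; -3 1 2)² = 1/99, sgn +1
B: Δ = 4!·4!·2!/11! = 1/34650; Racah Σ t=1..1: t=1:−1/288 = -1/288; ⇒ 3j(4 3 3; 3 0 -3)² = 1/22, sgn -1
I_A²/I_B² = (1/99)/(1/22) = 2/9

2/9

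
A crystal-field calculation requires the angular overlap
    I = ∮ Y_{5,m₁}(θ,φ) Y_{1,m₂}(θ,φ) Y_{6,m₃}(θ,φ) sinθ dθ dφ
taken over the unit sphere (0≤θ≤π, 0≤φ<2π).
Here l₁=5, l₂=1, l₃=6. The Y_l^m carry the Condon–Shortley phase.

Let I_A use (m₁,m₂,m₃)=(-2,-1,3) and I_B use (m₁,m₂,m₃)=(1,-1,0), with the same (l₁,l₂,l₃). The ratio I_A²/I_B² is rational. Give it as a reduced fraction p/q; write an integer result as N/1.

Same 5,1,6: normalisation and zero-m 3j drop out of the ratio.
A: Δ: 0! 10! 2! / 13! → 1/858; sum: t=0:+1/60480 = 1/60480; 3j²(5 1 6; -2 -1 3) = Δ·Π!·Σ² = 6/143  (sign -1)
B: Δ: 0! 10! 2! / 13! → 1/858; sum: t=0:+1/34560 = 1/34560; 3j²(5 1 6; 1 -1 0) = Δ·Π!·Σ² = 5/286  (sign +1)
I_A²/I_B² = (6/143)/(5/286) = 12/5

12/5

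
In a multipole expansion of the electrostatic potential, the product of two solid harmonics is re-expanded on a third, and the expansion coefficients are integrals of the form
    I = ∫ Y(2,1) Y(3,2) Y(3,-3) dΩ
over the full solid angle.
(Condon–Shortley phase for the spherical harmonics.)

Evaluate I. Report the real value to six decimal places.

-0.210261

m-sum 0 ✓  L=8 even ✓  1≤3≤5 ✓
Π(2lᵢ+1) = 5×7×7 = 245
triangle coeff Δ(2,3,3) = 1/3780
Σ_t [0,2]: t=0:+1/24 t=1:−1/4 t=2:+1/24 = -1/6
(3j)²=4/105 [(2 3 3; 0 0 0)], sign=+1
Σ_t [1,1]: t=1:−1/48 = -1/48
(3j)²=5/84 [(2 3 3; 1 2 -3)], sign=-1
⇒ 4πI² = 5/9
I = (-1)√(5/9/(4π)) = -0.21026104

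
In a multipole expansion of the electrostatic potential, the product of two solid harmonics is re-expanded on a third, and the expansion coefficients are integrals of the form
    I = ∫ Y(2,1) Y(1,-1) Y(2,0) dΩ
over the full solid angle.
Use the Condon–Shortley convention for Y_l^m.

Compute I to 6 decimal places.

Σlᵢ=5 odd — θ-integrand is odd under cosθ→−cosθ; I=0

0.000000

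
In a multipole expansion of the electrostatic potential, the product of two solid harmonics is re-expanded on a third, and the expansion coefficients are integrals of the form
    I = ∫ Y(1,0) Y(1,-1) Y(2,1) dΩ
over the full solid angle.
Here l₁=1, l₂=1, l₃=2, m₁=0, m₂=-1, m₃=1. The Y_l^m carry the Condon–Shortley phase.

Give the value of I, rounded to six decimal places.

-0.218510

Rules hold: Σm=0, L=4 even, 0≤2≤2.
N = 3·3·5 = 45
Δ = 0!·2!·2!/5! = 1/30
Racah Σ t=0..0: t=0:+1/1 = 1/1
⇒ 3j(1 1 2; 0 0 0)² = 2/15, sgn +1
Racah Σ t=0..0: t=0:+1/2 = 1/2
⇒ 3j(1 1 2; 0 -1 1)² = 1/10, sgn -1
4πI² = N·(3j₀)²·(3jₘ)² = 3/5
I = -1·√(0.6/4π) = -0.21850969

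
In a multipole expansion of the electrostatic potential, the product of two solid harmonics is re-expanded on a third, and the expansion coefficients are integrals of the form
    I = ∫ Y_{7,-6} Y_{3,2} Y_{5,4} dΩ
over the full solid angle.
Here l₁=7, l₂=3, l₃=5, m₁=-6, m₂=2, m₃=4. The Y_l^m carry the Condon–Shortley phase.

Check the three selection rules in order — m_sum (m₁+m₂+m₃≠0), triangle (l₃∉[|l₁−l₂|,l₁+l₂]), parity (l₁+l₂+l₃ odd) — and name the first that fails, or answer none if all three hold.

m₁+m₂+m₃ = -6 + 2 + 4 = 0  ✓
triangle: |7−3|=4 ≤ l₃=5 ≤ 7+3=10  ✓
parity: l₁+l₂+l₃ = 15 is odd  ✗

parity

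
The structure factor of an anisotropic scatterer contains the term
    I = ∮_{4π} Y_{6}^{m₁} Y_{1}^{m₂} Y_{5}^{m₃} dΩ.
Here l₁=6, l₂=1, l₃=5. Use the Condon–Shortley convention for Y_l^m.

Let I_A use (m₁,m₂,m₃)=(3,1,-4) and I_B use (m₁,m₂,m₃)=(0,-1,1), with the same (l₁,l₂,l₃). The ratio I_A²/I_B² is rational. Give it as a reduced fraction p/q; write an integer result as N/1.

Shared (l₁,l₂,l₃)=(6,1,5): N and (l;000)² cancel in I_A²/I_B².
A: Δ = 2!·10!·0!/13! = 1/858; Racah Σ t=2..2: t=2:+1/725760 = 1/725760; ⇒ 3j(6 1 5; 3 1 -4)² = 1/286, sgn -1
B: Δ = 2!·10!·0!/13! = 1/858; Racah Σ t=0..0: t=0:+1/34560 = 1/34560; ⇒ 3j(6 1 5; 0 -1 1)² = 5/286, sgn +1
I_A²/I_B² = (1/286)/(5/286) = 1/5

1/5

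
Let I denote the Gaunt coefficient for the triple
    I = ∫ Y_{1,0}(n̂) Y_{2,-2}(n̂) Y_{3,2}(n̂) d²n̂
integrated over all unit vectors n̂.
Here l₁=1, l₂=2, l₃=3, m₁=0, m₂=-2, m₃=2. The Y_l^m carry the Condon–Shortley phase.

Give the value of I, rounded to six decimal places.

Checks pass: Σm=0; 6 even; l₃=3∈[1,3].
(2·1+1)(2·2+1)(2·3+1) = 105
Δ: 0! 2! 4! / 7! → 1/105
sum: t=0:+1/4 = 1/4
3j²(1 2 3; 0 0 0) = Δ·Π!·Σ² = 3/35  (sign -1)
sum: t=0:+1/24 = 1/24
3j²(1 2 3; 0 -2 2) = Δ·Π!·Σ² = 1/21  (sign -1)
combine: 4πI² = 105·3/35·1/21 = 3/7
take √, sign +1: I = 0.18467439

0.184674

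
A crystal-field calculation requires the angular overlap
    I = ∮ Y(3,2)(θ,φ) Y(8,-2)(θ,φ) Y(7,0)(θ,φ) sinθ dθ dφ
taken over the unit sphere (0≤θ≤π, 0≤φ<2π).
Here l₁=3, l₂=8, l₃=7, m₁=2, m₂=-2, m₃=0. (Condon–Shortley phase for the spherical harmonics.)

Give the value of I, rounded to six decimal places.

Rules hold: Σm=0, L=18 even, 5≤7≤11.
N = 7·17·15 = 1785
Δ = 4!·2!·12!/19! = 1/5290740
Racah Σ t=1..3: t=1:−1/7257600 t=2:+1/2073600 t=3:−1/7257600 = 1/4838400
⇒ 3j(3 8 7; 0 0 0)² = 252/20995, sgn -1
Racah Σ t=0..1: t=0:+1/12441600 t=1:−1/7257600 = -1/17418240
⇒ 3j(3 8 7; 2 -2 0)² = 125/25194, sgn +1
4πI² = N·(3j₀)²·(3jₘ)² = 110250/1037153
I = -1·√(0.106301/4π) = -0.09197355

-0.091974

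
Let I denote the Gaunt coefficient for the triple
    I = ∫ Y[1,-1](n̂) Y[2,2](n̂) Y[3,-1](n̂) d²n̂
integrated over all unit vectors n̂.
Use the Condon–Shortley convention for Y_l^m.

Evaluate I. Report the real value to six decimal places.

-0.082589

Checks pass: Σm=0; 6 even; l₃=3∈[1,3].
(2·1+1)(2·2+1)(2·3+1) = 105
Δ: 0! 2! 4! / 7! → 1/105
sum: t=0:+1/4 = 1/4
3j²(1 2 3; 0 0 0) = Δ·Π!·Σ² = 3/35  (sign -1)
sum: t=0:+1/48 = 1/48
3j²(1 2 3; -1 2 -1) = Δ·Π!·Σ² = 1/105  (sign +1)
combine: 4πI² = 105·3/35·1/105 = 3/35
take √, sign -1: I = -0.08258890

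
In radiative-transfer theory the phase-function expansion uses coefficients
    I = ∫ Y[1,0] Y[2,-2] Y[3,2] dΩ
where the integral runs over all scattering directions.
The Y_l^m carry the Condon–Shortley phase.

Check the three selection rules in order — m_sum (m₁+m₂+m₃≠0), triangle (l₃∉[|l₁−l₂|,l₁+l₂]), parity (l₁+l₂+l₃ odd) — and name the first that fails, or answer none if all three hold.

none

azimuthal sum: 0 − 2 + 2 = 0  ✓
1 ≤ 3 ≤ 3 (triangle on l)  ✓
L = 1 + 2 + 3 = 6 (even)  ✓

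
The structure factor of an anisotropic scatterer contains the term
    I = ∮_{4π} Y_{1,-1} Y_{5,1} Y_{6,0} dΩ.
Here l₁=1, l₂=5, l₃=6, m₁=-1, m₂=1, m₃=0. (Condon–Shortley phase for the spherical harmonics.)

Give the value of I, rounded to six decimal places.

Checks pass: Σm=0; 12 even; l₃=6∈[4,6].
(2·1+1)(2·5+1)(2·6+1) = 429
Δ: 0! 2! 10! / 13! → 1/858
sum: t=0:+1/14400 = 1/14400
3j²(1 5 6; 0 0 0) = Δ·Π!·Σ² = 6/143  (sign +1)
sum: t=0:+1/34560 = 1/34560
3j²(1 5 6; -1 1 0) = Δ·Π!·Σ² = 5/286  (sign +1)
combine: 4πI² = 429·6/143·5/286 = 45/143
take √, sign +1: I = 0.15824621

0.158246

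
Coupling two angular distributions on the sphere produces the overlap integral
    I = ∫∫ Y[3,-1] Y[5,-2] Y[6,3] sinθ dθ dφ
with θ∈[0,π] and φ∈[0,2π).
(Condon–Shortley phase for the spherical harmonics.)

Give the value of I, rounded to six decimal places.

-0.152880

Rules hold: Σm=0, L=14 even, 2≤6≤8.
N = 7·11·13 = 1001
Δ = 2!·4!·8!/15! = 1/675675
Racah Σ t=0..2: t=0:+1/8640 t=1:−1/2304 t=2:+1/8640 = -7/34560
⇒ 3j(3 5 6; 0 0 0)² = 7/429, sgn -1
Racah Σ t=0..2: t=0:+1/34560 t=1:−1/8640 t=2:+1/40320 = -1/16128
⇒ 3j(3 5 6; -1 -2 3)² = 18/1001, sgn +1
4πI² = N·(3j₀)²·(3jₘ)² = 42/143
I = -1·√(0.293706/4π) = -0.15288036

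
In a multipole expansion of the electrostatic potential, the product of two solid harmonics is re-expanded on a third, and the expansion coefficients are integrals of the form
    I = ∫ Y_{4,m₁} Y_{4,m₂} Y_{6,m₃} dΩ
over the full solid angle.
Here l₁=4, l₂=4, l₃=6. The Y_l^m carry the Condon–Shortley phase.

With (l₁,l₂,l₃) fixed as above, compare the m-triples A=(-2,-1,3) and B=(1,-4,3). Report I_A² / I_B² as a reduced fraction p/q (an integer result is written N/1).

Shared (l₁,l₂,l₃)=(4,4,6): N and (l;000)² cancel in I_A²/I_B².
A: Δ = 2!·6!·6!/15! = 1/1261260; Racah Σ t=0..2: t=0:+1/51840 t=1:−1/5760 t=2:+1/11520 = -7/103680; ⇒ 3j(4 4 6; -2 -1 3)² = 7/858, sgn +1
B: Δ = 2!·6!·6!/15! = 1/1261260; Racah Σ t=0..0: t=0:+1/51840 = 1/51840; ⇒ 3j(4 4 6; 1 -4 3)² = 8/429, sgn -1
I_A²/I_B² = (7/858)/(8/429) = 7/16

7/16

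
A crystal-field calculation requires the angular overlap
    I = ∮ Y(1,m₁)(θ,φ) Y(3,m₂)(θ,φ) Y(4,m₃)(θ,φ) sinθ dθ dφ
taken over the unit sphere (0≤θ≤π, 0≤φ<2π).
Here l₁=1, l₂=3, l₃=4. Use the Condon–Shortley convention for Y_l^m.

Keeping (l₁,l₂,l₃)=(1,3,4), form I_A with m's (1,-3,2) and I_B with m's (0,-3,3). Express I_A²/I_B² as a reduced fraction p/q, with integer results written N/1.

1/7

Shared (l₁,l₂,l₃)=(1,3,4): N and (l;000)² cancel in I_A²/I_B².
A: Δ = 0!·2!·6!/9! = 1/252; Racah Σ t=0..0: t=0:+1/1440 = 1/1440; ⇒ 3j(1 3 4; 1 -3 2)² = 1/252, sgn +1
B: Δ = 0!·2!·6!/9! = 1/252; Racah Σ t=0..0: t=0:+1/720 = 1/720; ⇒ 3j(1 3 4; 0 -3 3)² = 1/36, sgn -1
I_A²/I_B² = (1/252)/(1/36) = 1/7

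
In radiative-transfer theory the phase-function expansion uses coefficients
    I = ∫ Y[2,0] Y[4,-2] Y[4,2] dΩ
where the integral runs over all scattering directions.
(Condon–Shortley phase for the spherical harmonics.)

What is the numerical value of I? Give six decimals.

0.065536

Rules hold: Σm=0, L=10 even, 2≤4≤6.
N = 5·9·9 = 405
Δ = 2!·2!·6!/11! = 1/13860
Racah Σ t=0..2: t=0:+1/192 t=1:−1/36 t=2:+1/192 = -5/288
⇒ 3j(2 4 4; 0 0 0)² = 20/693, sgn -1
Racah Σ t=0..2: t=0:+1/192 t=1:−1/120 t=2:+1/2880 = -1/360
⇒ 3j(2 4 4; 0 -2 2)² = 16/3465, sgn -1
4πI² = N·(3j₀)²·(3jₘ)² = 320/5929
I = +1·√(0.053972/4π) = 0.06553591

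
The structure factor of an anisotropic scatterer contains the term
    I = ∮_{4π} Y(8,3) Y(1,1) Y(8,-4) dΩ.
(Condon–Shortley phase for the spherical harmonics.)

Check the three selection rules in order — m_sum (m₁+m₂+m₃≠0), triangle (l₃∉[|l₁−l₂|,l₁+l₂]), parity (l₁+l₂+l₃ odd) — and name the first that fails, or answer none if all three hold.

m₁+m₂+m₃ = 3 + 1 − 4 = 0  ✓
triangle: |8−1|=7 ≤ l₃=8 ≤ 8+1=9  ✓
parity: l₁+l₂+l₃ = 17 is odd  ✗

parity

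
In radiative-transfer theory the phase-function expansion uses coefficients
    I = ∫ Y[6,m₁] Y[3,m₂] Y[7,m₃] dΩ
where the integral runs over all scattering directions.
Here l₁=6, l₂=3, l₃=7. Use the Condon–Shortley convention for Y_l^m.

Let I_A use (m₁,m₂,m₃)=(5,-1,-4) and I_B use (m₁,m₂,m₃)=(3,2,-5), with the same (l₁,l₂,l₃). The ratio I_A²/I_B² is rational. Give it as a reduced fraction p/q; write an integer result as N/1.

Same 6,3,7: normalisation and zero-m 3j drop out of the ratio.
A: Δ: 2! 10! 4! / 17! → 1/2042040; sum: t=0:+1/2903040 t=1:−1/21772800 = 13/43545600; 3j²(6 3 7; 5 -1 -4) = Δ·Π!·Σ² = 143/7140  (sign -1)
B: Δ: 2! 10! 4! / 17! → 1/2042040; sum: t=1:−1/1935360 t=2:+1/4354560 = -1/3483648; 3j²(6 3 7; 3 2 -5) = Δ·Π!·Σ² = 125/12376  (sign -1)
I_A²/I_B² = (143/7140)/(125/12376) = 3718/1875

3718/1875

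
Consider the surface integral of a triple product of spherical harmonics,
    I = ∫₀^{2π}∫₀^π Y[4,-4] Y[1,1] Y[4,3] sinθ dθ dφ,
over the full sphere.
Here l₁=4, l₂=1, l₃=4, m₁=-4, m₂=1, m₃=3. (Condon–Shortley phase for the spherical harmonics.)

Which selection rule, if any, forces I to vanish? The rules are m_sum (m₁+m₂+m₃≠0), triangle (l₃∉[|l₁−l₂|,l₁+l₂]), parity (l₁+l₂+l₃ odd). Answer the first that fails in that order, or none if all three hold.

m₁+m₂+m₃ = -4 + 1 + 3 = 0  ✓
triangle: |4−1|=3 ≤ l₃=4 ≤ 4+1=5  ✓
parity: l₁+l₂+l₃ = 9 is odd  ✗

parity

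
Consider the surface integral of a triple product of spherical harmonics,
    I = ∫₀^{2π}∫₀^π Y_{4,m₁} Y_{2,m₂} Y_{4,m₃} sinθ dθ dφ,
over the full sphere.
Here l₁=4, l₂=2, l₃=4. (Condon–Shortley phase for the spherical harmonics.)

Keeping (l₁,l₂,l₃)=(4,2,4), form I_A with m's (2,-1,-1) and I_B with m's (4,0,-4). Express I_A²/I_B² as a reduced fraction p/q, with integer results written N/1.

Shared (l₁,l₂,l₃)=(4,2,4): N and (l;000)² cancel in I_A²/I_B².
A: Δ = 2!·6!·2!/11! = 1/13860; Racah Σ t=0..1: t=0:+1/96 t=1:−1/240 = 1/160; ⇒ 3j(4 2 4; 2 -1 -1)² = 27/1540, sgn -1
B: Δ = 2!·6!·2!/11! = 1/13860; Racah Σ t=0..0: t=0:+1/2880 = 1/2880; ⇒ 3j(4 2 4; 4 0 -4)² = 28/495, sgn +1
I_A²/I_B² = (27/1540)/(28/495) = 243/784

243/784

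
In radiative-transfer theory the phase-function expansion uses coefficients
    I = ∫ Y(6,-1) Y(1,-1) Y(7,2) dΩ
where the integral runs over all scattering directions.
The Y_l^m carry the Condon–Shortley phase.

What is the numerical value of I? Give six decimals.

Rules hold: Σm=0, L=14 even, 5≤7≤7.
N = 13·3·15 = 585
Δ = 0!·12!·2!/15! = 1/1365
Racah Σ t=0..0: t=0:+1/518400 = 1/518400
⇒ 3j(6 1 7; 0 0 0)² = 7/195, sgn -1
Racah Σ t=0..0: t=0:+1/1209600 = 1/1209600
⇒ 3j(6 1 7; -1 -1 2)² = 12/455, sgn -1
4πI² = N·(3j₀)²·(3jₘ)² = 36/65
I = +1·√(0.553846/4π) = 0.20993732

0.209937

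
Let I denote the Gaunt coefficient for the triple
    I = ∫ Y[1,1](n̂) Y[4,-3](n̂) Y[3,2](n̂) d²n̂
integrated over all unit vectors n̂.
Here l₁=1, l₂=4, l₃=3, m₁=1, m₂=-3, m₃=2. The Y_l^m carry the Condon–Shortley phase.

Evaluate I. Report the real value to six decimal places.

Rules hold: Σm=0, L=8 even, 3≤3≤5.
N = 3·9·7 = 189
Δ = 2!·0!·6!/9! = 1/252
Racah Σ t=1..1: t=1:−1/36 = -1/36
⇒ 3j(1 4 3; 0 0 0)² = 4/63, sgn +1
Racah Σ t=0..0: t=0:+1/240 = 1/240
⇒ 3j(1 4 3; 1 -3 2)² = 1/12, sgn -1
4πI² = N·(3j₀)²·(3jₘ)² = 1/1
I = -1·√(1/4π) = -0.28209479

-0.282095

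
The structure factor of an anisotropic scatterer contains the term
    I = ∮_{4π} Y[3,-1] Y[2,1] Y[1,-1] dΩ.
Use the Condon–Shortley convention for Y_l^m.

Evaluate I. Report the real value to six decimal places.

0.000000

Σmᵢ = -1 ≠ 0, so the φ-integral vanishes; I = 0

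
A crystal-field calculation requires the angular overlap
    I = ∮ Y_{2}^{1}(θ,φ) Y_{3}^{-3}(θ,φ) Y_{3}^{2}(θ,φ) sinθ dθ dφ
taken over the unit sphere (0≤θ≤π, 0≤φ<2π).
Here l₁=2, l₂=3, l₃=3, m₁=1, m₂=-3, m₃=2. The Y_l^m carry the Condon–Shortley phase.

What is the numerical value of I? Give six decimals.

Checks pass: Σm=0; 8 even; l₃=3∈[1,5].
(2·2+1)(2·3+1)(2·3+1) = 245
Δ: 2! 2! 4! / 9! → 1/3780
sum: t=0:+1/24 t=1:−1/4 t=2:+1/24 = -1/6
3j²(2 3 3; 0 0 0) = Δ·Π!·Σ² = 4/105  (sign +1)
sum: t=0:+1/48 = 1/48
3j²(2 3 3; 1 -3 2) = Δ·Π!·Σ² = 5/84  (sign -1)
combine: 4πI² = 245·4/105·5/84 = 5/9
take √, sign -1: I = -0.21026104

-0.210261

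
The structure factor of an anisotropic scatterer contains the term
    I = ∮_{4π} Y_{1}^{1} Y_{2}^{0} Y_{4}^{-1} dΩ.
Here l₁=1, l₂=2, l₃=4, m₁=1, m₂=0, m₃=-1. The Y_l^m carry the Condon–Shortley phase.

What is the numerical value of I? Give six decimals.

l₃=4 ∉ [1,3] — triangle fails ⇒ I = 0

0.000000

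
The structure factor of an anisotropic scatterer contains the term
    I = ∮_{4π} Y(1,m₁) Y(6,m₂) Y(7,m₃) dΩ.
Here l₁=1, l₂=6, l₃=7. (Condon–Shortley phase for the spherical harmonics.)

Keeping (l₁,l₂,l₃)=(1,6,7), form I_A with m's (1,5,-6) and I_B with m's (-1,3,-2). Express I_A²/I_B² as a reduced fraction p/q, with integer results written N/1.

l's match ⇒ only the (l;m) 3-j factors differ between A and B.
A: triangle coeff Δ(1,6,7) = 1/1365; Σ_t [0,0]: t=0:+1/79833600 = 1/79833600; (3j)²=2/35 [(1 6 7; 1 5 -6)], sign=-1
B: triangle coeff Δ(1,6,7) = 1/1365; Σ_t [0,0]: t=0:+1/4354560 = 1/4354560; (3j)²=2/273 [(1 6 7; -1 3 -2)], sign=-1
I_A²/I_B² = (2/35)/(2/273) = 39/5

39/5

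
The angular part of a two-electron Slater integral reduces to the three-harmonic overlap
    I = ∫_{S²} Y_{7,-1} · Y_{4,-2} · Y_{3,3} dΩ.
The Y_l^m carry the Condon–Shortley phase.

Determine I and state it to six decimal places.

-0.035654

Rules hold: Σm=0, L=14 even, 3≤3≤11.
N = 15·9·7 = 945
Δ = 8!·6!·0!/15! = 1/45045
Racah Σ t=4..4: t=4:+1/20736 = 1/20736
⇒ 3j(7 4 3; 0 0 0)² = 35/1287, sgn -1
Racah Σ t=2..2: t=2:+1/1036800 = 1/1036800
⇒ 3j(7 4 3; -1 -2 3)² = 4/6435, sgn +1
4πI² = N·(3j₀)²·(3jₘ)² = 980/61347
I = -1·√(0.0159747/4π) = -0.03565426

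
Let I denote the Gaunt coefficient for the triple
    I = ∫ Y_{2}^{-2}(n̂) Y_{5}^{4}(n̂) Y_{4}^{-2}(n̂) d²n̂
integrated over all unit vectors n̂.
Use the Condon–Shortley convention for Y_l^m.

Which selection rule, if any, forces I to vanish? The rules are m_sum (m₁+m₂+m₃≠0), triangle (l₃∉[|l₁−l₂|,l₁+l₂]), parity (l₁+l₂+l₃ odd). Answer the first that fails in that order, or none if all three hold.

azimuthal sum: -2 + 4 − 2 = 0  ✓
3 ≤ 4 ≤ 7 (triangle on l)  ✓
L = 2 + 5 + 4 = 11 (odd)  ✗

parity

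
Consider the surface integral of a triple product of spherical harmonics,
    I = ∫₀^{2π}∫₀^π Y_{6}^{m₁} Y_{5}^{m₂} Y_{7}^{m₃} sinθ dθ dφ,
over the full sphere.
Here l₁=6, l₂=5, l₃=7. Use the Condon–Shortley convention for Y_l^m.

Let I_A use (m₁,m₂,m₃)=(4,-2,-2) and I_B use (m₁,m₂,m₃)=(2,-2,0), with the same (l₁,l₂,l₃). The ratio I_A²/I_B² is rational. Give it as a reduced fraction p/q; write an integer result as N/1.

Same 6,5,7: normalisation and zero-m 3j drop out of the ratio.
A: Δ: 4! 8! 6! / 19! → 1/174594420; sum: t=0:+1/1244160 t=1:−1/1451520 t=2:+1/19353600 = 29/174182400; 3j²(6 5 7; 4 -2 -2) = Δ·Π!·Σ² = 841/554268  (sign -1)
B: Δ: 4! 8! 6! / 19! → 1/174594420; sum: t=0:+1/497664 t=1:−1/207360 t=2:+1/691200 t=3:−1/21772800 = -41/29030400; 3j²(6 5 7; 2 -2 0) = Δ·Π!·Σ² = 11767/1385670  (sign +1)
I_A²/I_B² = (841/554268)/(11767/1385670) = 4205/23534

4205/23534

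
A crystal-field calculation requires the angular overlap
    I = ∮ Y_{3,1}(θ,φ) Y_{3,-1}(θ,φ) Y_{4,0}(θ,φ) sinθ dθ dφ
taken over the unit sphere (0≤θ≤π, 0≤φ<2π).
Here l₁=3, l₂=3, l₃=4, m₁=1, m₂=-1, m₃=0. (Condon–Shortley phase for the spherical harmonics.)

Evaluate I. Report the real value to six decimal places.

Checks pass: Σm=0; 10 even; l₃=4∈[0,6].
(2·3+1)(2·3+1)(2·4+1) = 441
Δ: 2! 4! 4! / 11! → 1/34650
sum: t=0:+1/72 t=1:−1/16 t=2:+1/72 = -5/144
3j²(3 3 4; 0 0 0) = Δ·Π!·Σ² = 2/77  (sign -1)
sum: t=0:+1/32 t=1:−1/36 t=2:+1/1152 = 5/1152
3j²(3 3 4; 1 -1 0) = Δ·Π!·Σ² = 1/1386  (sign +1)
combine: 4πI² = 441·2/77·1/1386 = 1/121
take √, sign -1: I = -0.02564498

-0.025645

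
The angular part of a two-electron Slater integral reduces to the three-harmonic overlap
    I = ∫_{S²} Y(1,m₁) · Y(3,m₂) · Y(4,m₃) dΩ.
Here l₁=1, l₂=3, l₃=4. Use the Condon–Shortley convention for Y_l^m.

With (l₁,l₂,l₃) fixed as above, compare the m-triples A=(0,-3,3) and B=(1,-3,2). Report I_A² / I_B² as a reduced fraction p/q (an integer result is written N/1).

7/1

l's match ⇒ only the (l;m) 3-j factors differ between A and B.
A: triangle coeff Δ(1,3,4) = 1/252; Σ_t [0,0]: t=0:+1/720 = 1/720; (3j)²=1/36 [(1 3 4; 0 -3 3)], sign=-1
B: triangle coeff Δ(1,3,4) = 1/252; Σ_t [0,0]: t=0:+1/1440 = 1/1440; (3j)²=1/252 [(1 3 4; 1 -3 2)], sign=+1
I_A²/I_B² = (1/36)/(1/252) = 7/1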